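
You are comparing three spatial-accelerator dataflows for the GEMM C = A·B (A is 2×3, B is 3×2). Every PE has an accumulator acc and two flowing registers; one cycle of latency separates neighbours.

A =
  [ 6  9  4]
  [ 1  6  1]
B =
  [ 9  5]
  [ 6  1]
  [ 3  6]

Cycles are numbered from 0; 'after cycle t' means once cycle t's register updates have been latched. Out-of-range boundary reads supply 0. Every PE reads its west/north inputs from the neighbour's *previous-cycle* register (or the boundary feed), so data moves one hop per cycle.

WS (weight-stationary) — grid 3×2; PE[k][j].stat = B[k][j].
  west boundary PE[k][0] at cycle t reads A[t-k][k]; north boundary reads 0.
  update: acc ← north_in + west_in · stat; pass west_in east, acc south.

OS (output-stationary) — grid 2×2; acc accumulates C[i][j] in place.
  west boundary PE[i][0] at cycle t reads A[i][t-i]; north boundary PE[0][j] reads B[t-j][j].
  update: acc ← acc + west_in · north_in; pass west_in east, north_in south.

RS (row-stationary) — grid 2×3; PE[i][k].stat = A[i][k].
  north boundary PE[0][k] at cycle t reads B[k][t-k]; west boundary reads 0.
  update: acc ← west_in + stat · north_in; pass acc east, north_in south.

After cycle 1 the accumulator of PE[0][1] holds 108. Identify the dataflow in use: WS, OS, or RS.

dataflow = RS

WS [3×2] PE[0][1] across cycles:
  @0  [0,1]  acc 0  |  →0  ↓0
  @1  [0,1]  acc 30  |  →6  ↓30
OS [2×2] PE[0][1] across cycles:
  @0  [0,1]  acc 0  |  →0  ↓0
  @1  [0,1]  acc 30  |  →6  ↓5
RS [2×3] PE[0][1] across cycles:
  @0  [0,1]  acc 0  |  →0  ↓0
  @1  [0,1]  acc 108  |  →108  ↓6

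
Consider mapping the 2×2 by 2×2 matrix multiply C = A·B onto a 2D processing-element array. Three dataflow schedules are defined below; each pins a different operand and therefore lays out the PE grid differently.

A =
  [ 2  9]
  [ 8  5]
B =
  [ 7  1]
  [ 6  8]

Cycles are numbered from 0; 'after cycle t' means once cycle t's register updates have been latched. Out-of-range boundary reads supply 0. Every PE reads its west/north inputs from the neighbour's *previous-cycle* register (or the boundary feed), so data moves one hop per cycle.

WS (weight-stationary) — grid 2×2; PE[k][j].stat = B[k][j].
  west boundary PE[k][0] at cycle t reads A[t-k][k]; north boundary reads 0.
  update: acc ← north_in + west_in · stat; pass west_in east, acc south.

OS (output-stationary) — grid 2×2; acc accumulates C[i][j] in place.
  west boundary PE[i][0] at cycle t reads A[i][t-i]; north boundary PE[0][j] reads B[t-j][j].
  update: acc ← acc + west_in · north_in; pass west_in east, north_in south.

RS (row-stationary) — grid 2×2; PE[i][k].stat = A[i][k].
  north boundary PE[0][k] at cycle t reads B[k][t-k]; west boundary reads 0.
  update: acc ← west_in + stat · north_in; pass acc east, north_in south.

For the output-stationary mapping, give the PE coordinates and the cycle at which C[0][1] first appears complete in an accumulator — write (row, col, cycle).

OS — PE[0][1] is where C[0][1] collects:
  @0  [0,1]  acc 0  |  →0  ↓0
  @1  [0,1]  acc 2  |  →2  ↓1
  @2  [0,1]  acc 74  |  →9  ↓8

(row, col, cycle) = (0, 1, 2)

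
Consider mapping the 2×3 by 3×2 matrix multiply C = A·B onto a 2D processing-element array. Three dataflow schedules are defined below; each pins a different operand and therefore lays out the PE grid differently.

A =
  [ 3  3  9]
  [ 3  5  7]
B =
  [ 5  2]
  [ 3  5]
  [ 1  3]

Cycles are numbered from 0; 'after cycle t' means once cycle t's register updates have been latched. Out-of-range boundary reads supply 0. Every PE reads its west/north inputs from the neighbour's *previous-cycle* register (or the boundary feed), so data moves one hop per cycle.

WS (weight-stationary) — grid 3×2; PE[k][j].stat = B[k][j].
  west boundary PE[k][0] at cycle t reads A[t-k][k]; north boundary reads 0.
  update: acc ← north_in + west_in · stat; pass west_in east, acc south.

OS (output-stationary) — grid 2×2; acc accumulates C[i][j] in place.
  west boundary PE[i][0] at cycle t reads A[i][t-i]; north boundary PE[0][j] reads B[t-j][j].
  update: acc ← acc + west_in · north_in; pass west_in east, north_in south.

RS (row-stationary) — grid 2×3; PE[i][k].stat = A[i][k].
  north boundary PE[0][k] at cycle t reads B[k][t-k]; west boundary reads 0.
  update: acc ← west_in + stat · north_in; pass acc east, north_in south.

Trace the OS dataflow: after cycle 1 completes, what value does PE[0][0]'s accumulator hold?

PE[0][0].acc = 24

OS (2×2). Following PE[0][0] plus its west/north inputs:
  @0  [0,0]  acc 15  |  →3  ↓5
  @1  [0,0]  acc 24  |  →3  ↓3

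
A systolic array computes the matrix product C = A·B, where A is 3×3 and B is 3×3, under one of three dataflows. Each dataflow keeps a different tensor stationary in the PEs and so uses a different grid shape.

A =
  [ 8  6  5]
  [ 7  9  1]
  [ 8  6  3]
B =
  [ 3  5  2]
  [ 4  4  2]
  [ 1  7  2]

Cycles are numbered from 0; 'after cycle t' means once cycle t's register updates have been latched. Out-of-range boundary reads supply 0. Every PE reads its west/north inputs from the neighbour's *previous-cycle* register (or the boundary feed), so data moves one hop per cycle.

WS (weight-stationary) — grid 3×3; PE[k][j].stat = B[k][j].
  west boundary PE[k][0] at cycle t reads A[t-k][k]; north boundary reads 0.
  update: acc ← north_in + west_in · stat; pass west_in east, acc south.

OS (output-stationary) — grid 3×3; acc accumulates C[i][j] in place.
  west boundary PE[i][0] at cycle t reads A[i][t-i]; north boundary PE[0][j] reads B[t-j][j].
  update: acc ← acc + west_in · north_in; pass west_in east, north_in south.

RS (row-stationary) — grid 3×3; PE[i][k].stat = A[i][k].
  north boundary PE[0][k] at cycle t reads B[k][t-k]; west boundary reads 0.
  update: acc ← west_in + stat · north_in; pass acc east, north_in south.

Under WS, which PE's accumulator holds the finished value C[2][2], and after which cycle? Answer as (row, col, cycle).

WS — PE[2][2] is where C[2][2] collects:
  @0  [2,2]  acc 0  |  →0  ↓0
  @1  [2,2]  acc 0  |  →0  ↓0
  @2  [2,2]  acc 0  |  →0  ↓0
  @3  [2,2]  acc 0  |  →0  ↓0
  @4  [2,2]  acc 38  |  →5  ↓38
  @5  [2,2]  acc 34  |  →1  ↓34
  @6  [2,2]  acc 34  |  →3  ↓34

(row, col, cycle) = (2, 2, 6)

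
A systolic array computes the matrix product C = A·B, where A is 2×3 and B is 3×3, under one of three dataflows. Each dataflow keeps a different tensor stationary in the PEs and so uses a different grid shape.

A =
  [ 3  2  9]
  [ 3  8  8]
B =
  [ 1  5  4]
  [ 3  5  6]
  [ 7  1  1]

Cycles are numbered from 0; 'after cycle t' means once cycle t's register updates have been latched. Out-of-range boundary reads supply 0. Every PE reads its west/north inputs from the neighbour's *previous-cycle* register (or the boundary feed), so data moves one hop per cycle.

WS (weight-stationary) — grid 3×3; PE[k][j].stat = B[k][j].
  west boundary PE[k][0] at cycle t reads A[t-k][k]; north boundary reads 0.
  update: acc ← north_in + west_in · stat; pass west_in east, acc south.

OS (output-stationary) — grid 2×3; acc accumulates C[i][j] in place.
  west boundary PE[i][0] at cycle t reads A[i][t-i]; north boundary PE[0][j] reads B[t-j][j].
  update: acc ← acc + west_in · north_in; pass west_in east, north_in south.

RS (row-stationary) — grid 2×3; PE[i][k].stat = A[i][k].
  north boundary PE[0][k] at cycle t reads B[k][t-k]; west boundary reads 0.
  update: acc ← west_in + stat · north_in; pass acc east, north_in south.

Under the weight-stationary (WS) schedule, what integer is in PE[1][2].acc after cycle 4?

PE[1][2].acc = 60

WS on a 3×3 grid — tracing PE[1][2] and its feeders:
  after 0 — PE[0][2] acc=0, pass-E 0, pass-S 0
  after 0 — PE[1][1] acc=0, pass-E 0, pass-S 0
  after 0 — PE[1][2] acc=0, pass-E 0, pass-S 0
  after 1 — PE[0][2] acc=0, pass-E 0, pass-S 0
  after 1 — PE[1][1] acc=0, pass-E 0, pass-S 0
  after 1 — PE[1][2] acc=0, pass-E 0, pass-S 0
  after 2 — PE[0][2] acc=12, pass-E 3, pass-S 12
  after 2 — PE[1][1] acc=25, pass-E 2, pass-S 25
  after 2 — PE[1][2] acc=0, pass-E 0, pass-S 0
  after 3 — PE[0][2] acc=12, pass-E 3, pass-S 12
  after 3 — PE[1][1] acc=55, pass-E 8, pass-S 55
  after 3 — PE[1][2] acc=24, pass-E 2, pass-S 24
  after 4 — PE[0][2] acc=0, pass-E 0, pass-S 0
  after 4 — PE[1][1] acc=0, pass-E 0, pass-S 0
  after 4 — PE[1][2] acc=60, pass-E 8, pass-S 60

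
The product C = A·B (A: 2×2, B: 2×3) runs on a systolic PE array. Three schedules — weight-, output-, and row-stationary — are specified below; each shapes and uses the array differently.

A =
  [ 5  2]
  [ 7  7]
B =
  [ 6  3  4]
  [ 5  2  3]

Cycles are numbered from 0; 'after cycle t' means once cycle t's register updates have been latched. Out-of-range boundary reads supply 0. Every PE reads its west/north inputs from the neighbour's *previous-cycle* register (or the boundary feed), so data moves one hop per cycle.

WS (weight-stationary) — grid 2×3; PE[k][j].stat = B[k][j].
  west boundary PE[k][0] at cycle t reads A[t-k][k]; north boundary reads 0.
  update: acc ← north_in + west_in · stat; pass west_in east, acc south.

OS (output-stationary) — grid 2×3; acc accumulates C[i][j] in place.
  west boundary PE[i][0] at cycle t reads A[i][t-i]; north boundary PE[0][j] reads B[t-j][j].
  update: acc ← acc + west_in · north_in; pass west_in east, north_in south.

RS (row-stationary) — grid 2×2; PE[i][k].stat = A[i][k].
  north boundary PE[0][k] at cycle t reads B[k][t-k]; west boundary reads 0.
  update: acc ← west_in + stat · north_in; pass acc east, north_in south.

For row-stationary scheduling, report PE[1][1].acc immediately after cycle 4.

PE[1][1].acc = 49

Tracing RS — 2×2 array, target PE[1][1]:
  @0  [0,1]  acc 0  |  →0  ↓0
  @0  [1,0]  acc 0  |  →0  ↓0
  @0  [1,1]  acc 0  |  →0  ↓0
  @1  [0,1]  acc 40  |  →40  ↓5
  @1  [1,0]  acc 42  |  →42  ↓6
  @1  [1,1]  acc 0  |  →0  ↓0
  @2  [0,1]  acc 19  |  →19  ↓2
  @2  [1,0]  acc 21  |  →21  ↓3
  @2  [1,1]  acc 77  |  →77  ↓5
  @3  [0,1]  acc 26  |  →26  ↓3
  @3  [1,0]  acc 28  |  →28  ↓4
  @3  [1,1]  acc 35  |  →35  ↓2
  @4  [0,1]  acc 0  |  →0  ↓0
  @4  [1,0]  acc 0  |  →0  ↓0
  @4  [1,1]  acc 49  |  →49  ↓3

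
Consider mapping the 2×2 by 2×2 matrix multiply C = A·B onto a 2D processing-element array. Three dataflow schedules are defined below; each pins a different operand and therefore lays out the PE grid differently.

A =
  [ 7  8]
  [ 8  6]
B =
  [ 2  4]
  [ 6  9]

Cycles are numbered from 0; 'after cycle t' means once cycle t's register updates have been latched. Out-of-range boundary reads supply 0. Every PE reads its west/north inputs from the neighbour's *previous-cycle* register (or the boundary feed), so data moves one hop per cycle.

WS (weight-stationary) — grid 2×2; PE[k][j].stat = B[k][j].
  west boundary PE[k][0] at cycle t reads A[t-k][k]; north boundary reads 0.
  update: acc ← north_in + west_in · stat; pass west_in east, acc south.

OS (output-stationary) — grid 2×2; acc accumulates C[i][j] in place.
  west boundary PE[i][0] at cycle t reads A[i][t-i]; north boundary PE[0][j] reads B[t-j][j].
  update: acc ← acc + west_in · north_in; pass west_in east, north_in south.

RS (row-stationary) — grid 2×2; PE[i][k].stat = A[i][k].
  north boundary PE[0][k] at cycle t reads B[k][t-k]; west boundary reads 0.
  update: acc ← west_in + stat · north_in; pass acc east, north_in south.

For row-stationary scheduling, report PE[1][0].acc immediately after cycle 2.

RS 2×2: PE[1][0] cycle-by-cycle (with neighbour feeds):
  c0 r0c0: 14 / 14 / 2
  c0 r1c0: 0 / 0 / 0
  c1 r0c0: 28 / 28 / 4
  c1 r1c0: 16 / 16 / 2
  c2 r0c0: 0 / 0 / 0
  c2 r1c0: 32 / 32 / 4

PE[1][0].acc = 32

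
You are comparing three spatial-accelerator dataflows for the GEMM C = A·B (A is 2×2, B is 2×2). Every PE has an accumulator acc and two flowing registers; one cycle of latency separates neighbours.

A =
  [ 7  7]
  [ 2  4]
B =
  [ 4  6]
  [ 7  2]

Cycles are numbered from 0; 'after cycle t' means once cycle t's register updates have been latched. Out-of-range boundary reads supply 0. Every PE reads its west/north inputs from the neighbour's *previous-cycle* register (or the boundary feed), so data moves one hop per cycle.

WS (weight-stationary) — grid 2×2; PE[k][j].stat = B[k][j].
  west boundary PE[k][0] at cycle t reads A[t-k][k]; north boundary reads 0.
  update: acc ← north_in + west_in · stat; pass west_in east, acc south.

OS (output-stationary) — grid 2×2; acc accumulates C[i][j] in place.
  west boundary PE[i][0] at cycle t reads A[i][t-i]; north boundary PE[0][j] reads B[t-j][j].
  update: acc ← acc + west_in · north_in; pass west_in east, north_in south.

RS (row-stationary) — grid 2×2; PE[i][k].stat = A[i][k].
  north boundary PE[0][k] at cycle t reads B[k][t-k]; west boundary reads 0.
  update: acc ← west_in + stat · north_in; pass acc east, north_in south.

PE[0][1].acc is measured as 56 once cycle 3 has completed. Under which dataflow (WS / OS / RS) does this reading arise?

dataflow = OS

WS [2×2] PE[0][1] across cycles:
  0: (0,1).acc=0  regs=<0,0>
  1: (0,1).acc=42  regs=<7,42>
  2: (0,1).acc=12  regs=<2,12>
  3: (0,1).acc=0  regs=<0,0>
OS [2×2] PE[0][1] across cycles:
  0: (0,1).acc=0  regs=<0,0>
  1: (0,1).acc=42  regs=<7,6>
  2: (0,1).acc=56  regs=<7,2>
  3: (0,1).acc=56  regs=<0,0>
RS [2×2] PE[0][1] across cycles:
  0: (0,1).acc=0  regs=<0,0>
  1: (0,1).acc=77  regs=<77,7>
  2: (0,1).acc=56  regs=<56,2>
  3: (0,1).acc=0  regs=<0,0>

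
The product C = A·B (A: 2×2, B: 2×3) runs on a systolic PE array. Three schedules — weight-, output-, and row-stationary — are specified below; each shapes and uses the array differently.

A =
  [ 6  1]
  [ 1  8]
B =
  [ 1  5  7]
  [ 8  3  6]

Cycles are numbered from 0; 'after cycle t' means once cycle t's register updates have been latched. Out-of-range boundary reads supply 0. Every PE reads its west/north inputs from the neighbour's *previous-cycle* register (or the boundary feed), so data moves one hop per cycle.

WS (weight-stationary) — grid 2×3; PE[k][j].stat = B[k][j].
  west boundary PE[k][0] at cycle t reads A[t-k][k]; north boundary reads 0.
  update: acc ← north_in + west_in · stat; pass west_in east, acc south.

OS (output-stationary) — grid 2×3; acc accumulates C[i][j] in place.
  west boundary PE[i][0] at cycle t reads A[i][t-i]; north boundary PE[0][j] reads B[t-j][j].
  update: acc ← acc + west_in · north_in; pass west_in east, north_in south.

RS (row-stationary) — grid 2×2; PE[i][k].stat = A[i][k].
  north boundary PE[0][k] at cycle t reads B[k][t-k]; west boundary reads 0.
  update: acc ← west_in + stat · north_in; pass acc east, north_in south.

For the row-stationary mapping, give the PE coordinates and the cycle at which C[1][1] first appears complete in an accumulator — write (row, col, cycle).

RS: C[1][1] accumulates in PE[1][1]:
  c0 r1c1: 0 / 0 / 0
  c1 r1c1: 0 / 0 / 0
  c2 r1c1: 65 / 65 / 8
  c3 r1c1: 29 / 29 / 3

(row, col, cycle) = (1, 1, 3)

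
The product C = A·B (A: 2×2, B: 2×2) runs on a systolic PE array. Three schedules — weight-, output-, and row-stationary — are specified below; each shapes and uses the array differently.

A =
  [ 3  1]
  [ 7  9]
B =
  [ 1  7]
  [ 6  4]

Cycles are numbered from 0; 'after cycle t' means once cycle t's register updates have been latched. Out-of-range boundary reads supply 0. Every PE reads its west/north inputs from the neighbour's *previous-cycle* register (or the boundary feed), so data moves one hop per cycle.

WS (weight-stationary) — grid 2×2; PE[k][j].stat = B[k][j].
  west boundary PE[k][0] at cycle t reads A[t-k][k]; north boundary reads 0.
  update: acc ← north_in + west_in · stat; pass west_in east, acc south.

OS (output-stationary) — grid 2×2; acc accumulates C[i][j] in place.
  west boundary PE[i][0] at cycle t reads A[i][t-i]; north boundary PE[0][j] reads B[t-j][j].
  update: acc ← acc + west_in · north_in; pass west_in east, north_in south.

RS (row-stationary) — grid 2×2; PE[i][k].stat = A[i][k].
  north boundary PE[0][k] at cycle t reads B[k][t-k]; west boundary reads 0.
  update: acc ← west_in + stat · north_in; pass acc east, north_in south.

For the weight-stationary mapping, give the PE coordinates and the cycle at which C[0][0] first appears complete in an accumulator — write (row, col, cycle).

Under WS, C[0][0] lands at PE[1][0]:
  step 0 · PE1,0: acc=0; fwd→0 fwd↓0
  step 1 · PE1,0: acc=9; fwd→1 fwd↓9

(row, col, cycle) = (1, 0, 1)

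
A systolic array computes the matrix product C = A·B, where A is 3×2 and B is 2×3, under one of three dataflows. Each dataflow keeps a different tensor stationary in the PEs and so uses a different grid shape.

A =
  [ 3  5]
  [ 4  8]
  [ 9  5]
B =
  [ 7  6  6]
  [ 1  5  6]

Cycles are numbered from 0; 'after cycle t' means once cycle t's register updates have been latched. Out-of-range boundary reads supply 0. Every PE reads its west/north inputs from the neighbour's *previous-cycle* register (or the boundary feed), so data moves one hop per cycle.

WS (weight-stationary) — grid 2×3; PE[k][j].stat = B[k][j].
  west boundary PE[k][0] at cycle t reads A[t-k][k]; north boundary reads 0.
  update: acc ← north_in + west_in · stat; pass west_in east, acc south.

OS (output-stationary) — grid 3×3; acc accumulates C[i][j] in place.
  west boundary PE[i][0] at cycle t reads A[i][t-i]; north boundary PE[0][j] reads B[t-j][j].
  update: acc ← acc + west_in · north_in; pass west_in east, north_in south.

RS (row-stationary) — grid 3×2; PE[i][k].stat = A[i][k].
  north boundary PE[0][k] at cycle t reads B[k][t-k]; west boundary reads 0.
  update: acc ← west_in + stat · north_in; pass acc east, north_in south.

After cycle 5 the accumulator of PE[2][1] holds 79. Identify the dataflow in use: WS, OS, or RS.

dataflow = OS

WS: PE[2][1] is outside its 2×3 grid.
— OS: 3×3; PE[2][1] trace:
  @0  [2,1]  acc 0  |  →0  ↓0
  @1  [2,1]  acc 0  |  →0  ↓0
  @2  [2,1]  acc 0  |  →0  ↓0
  @3  [2,1]  acc 54  |  →9  ↓6
  @4  [2,1]  acc 79  |  →5  ↓5
  @5  [2,1]  acc 79  |  →0  ↓0
— RS: 3×2; PE[2][1] trace:
  @0  [2,1]  acc 0  |  →0  ↓0
  @1  [2,1]  acc 0  |  →0  ↓0
  @2  [2,1]  acc 0  |  →0  ↓0
  @3  [2,1]  acc 68  |  →68  ↓1
  @4  [2,1]  acc 79  |  →79  ↓5
  @5  [2,1]  acc 84  |  →84  ↓6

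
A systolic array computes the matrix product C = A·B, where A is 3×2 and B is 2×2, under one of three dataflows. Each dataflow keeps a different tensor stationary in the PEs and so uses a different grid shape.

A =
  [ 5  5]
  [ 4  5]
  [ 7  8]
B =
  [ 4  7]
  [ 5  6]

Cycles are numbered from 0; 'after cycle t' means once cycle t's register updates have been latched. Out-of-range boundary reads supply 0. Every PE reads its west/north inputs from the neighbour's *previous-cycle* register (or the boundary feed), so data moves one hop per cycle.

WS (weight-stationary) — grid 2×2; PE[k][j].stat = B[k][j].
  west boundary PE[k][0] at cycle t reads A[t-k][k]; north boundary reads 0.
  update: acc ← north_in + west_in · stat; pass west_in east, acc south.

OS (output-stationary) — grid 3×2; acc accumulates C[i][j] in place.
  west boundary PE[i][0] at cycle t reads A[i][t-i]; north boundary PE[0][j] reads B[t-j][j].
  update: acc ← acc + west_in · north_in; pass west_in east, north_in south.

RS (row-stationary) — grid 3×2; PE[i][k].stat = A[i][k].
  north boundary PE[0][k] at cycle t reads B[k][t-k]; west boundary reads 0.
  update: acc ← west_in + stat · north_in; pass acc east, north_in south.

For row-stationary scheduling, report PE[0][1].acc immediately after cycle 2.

PE[0][1].acc = 65

RS 3×2: PE[0][1] cycle-by-cycle (with neighbour feeds):
  c0 r0c0: 20 / 20 / 4
  c0 r0c1: 0 / 0 / 0
  c1 r0c0: 35 / 35 / 7
  c1 r0c1: 45 / 45 / 5
  c2 r0c0: 0 / 0 / 0
  c2 r0c1: 65 / 65 / 6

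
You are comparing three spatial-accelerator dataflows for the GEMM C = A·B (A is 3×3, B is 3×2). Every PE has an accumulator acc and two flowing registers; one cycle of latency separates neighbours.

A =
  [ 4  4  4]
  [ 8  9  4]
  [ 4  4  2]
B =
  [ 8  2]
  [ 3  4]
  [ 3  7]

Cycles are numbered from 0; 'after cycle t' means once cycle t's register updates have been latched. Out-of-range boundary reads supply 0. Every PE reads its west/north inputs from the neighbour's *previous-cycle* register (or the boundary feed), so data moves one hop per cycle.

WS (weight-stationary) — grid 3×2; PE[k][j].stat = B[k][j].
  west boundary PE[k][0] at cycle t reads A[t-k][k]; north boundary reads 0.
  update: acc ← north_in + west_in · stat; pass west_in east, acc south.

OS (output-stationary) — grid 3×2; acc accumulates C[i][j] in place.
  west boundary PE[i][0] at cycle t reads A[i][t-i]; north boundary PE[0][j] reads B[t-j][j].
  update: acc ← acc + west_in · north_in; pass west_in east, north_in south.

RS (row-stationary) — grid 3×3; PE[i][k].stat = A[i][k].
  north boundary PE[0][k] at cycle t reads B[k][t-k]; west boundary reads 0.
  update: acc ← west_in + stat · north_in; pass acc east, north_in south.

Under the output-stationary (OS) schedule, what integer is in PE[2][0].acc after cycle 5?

OS on a 3×2 grid — tracing PE[2][0] and its feeders:
  after 0 — PE[1][0] acc=0, pass-E 0, pass-S 0
  after 0 — PE[2][0] acc=0, pass-E 0, pass-S 0
  after 1 — PE[1][0] acc=64, pass-E 8, pass-S 8
  after 1 — PE[2][0] acc=0, pass-E 0, pass-S 0
  after 2 — PE[1][0] acc=91, pass-E 9, pass-S 3
  after 2 — PE[2][0] acc=32, pass-E 4, pass-S 8
  after 3 — PE[1][0] acc=103, pass-E 4, pass-S 3
  after 3 — PE[2][0] acc=44, pass-E 4, pass-S 3
  after 4 — PE[1][0] acc=103, pass-E 0, pass-S 0
  after 4 — PE[2][0] acc=50, pass-E 2, pass-S 3
  after 5 — PE[1][0] acc=103, pass-E 0, pass-S 0
  after 5 — PE[2][0] acc=50, pass-E 0, pass-S 0

PE[2][0].acc = 50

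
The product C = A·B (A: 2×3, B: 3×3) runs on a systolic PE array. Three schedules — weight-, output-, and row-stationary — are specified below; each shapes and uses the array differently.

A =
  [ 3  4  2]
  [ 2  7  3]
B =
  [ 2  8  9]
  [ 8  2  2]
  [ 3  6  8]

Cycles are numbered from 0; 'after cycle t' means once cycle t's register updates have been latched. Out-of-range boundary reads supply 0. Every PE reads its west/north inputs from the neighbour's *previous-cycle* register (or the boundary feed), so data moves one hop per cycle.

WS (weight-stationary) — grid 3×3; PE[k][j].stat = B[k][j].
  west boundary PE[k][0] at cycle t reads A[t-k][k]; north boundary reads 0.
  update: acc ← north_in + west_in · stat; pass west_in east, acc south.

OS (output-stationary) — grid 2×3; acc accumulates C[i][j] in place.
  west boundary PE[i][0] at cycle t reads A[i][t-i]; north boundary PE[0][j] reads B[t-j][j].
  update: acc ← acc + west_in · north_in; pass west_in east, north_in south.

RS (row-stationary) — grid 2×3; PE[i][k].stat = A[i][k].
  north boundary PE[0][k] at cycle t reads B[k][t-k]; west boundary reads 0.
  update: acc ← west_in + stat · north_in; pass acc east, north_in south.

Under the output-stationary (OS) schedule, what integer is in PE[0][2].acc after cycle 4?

OS on a 2×3 grid — tracing PE[0][2] and its feeders:
  c0 r0c1: 0 / 0 / 0
  c0 r0c2: 0 / 0 / 0
  c1 r0c1: 24 / 3 / 8
  c1 r0c2: 0 / 0 / 0
  c2 r0c1: 32 / 4 / 2
  c2 r0c2: 27 / 3 / 9
  c3 r0c1: 44 / 2 / 6
  c3 r0c2: 35 / 4 / 2
  c4 r0c1: 44 / 0 / 0
  c4 r0c2: 51 / 2 / 8

PE[0][2].acc = 51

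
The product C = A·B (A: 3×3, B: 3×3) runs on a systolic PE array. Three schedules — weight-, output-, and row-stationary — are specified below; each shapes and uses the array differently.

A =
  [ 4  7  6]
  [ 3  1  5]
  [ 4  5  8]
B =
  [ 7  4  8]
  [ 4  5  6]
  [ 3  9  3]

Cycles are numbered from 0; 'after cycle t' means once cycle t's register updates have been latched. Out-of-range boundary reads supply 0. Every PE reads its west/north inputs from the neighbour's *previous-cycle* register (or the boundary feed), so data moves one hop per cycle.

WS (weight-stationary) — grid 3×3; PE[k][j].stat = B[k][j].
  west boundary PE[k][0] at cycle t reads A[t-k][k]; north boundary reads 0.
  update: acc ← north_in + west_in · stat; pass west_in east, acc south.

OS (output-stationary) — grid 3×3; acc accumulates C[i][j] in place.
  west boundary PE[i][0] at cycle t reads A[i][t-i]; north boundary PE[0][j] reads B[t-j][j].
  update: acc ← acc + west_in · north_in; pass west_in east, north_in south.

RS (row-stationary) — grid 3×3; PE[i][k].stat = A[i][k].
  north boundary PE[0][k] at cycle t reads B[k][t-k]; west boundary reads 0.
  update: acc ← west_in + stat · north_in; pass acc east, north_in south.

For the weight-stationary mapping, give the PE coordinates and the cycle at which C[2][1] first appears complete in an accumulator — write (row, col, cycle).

Under WS, C[2][1] lands at PE[2][1]:
  t=0 PE[2][1]: acc=0 h=0 v=0
  t=1 PE[2][1]: acc=0 h=0 v=0
  t=2 PE[2][1]: acc=0 h=0 v=0
  t=3 PE[2][1]: acc=105 h=6 v=105
  t=4 PE[2][1]: acc=62 h=5 v=62
  t=5 PE[2][1]: acc=113 h=8 v=113

(row, col, cycle) = (2, 1, 5)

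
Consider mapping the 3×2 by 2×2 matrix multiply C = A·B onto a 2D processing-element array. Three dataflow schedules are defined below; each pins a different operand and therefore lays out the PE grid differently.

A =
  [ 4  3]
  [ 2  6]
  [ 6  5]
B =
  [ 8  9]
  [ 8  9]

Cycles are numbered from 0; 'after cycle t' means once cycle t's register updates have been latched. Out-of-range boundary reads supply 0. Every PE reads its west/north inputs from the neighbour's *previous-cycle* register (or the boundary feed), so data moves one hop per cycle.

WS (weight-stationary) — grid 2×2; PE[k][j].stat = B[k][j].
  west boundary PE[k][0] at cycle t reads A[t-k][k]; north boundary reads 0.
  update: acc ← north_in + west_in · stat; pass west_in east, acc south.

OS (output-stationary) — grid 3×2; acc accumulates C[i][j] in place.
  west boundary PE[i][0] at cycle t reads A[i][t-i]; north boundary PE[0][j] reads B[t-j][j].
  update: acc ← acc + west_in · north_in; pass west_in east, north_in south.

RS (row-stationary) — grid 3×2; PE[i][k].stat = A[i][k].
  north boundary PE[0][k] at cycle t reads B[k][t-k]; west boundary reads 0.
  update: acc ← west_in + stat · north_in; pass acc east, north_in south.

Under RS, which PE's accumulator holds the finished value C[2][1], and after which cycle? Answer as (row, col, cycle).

RS: C[2][1] accumulates in PE[2][1]:
  [0] (2,1) acc=0 (h:0 v:0)
  [1] (2,1) acc=0 (h:0 v:0)
  [2] (2,1) acc=0 (h:0 v:0)
  [3] (2,1) acc=88 (h:88 v:8)
  [4] (2,1) acc=99 (h:99 v:9)

(row, col, cycle) = (2, 1, 4)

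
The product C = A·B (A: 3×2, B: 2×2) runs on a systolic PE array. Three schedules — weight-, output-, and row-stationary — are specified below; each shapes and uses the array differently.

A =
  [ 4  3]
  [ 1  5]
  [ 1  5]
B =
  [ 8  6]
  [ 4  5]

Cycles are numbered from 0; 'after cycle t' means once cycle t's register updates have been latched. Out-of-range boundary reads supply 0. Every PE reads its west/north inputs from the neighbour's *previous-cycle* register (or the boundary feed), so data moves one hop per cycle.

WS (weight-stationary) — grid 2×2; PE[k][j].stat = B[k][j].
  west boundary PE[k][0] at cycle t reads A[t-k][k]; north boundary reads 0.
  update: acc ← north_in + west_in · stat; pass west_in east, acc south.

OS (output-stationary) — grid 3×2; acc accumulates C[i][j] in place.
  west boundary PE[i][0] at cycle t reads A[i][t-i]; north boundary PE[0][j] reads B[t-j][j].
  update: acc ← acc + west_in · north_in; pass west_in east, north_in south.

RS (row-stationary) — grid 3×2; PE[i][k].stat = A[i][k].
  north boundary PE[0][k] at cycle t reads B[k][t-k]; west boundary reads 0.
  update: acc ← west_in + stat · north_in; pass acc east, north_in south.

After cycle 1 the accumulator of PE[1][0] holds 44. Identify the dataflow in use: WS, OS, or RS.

— WS: 2×2; PE[1][0] trace:
  0: (1,0).acc=0  regs=<0,0>
  1: (1,0).acc=44  regs=<3,44>
— OS: 3×2; PE[1][0] trace:
  0: (1,0).acc=0  regs=<0,0>
  1: (1,0).acc=8  regs=<1,8>
— RS: 3×2; PE[1][0] trace:
  0: (1,0).acc=0  regs=<0,0>
  1: (1,0).acc=8  regs=<8,8>

dataflow = WS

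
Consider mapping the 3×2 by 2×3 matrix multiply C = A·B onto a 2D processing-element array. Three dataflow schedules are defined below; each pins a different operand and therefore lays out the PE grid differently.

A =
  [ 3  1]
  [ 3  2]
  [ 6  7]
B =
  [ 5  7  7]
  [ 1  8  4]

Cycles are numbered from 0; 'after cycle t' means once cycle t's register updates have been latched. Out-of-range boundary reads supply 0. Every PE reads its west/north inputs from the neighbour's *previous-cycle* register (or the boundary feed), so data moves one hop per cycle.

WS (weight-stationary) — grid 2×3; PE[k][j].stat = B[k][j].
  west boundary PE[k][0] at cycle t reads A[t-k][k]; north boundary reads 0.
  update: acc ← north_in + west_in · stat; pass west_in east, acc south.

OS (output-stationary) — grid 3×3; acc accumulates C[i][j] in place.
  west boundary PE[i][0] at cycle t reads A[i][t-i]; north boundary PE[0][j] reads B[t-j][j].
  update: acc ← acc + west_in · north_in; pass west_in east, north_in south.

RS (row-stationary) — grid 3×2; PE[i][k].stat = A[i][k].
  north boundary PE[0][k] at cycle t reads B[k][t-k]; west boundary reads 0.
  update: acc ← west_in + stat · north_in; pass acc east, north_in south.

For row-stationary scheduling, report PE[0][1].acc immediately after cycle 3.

PE[0][1].acc = 25

RS (3×2). Following PE[0][1] plus its west/north inputs:
  @0  [0,0]  acc 15  |  →15  ↓5
  @0  [0,1]  acc 0  |  →0  ↓0
  @1  [0,0]  acc 21  |  →21  ↓7
  @1  [0,1]  acc 16  |  →16  ↓1
  @2  [0,0]  acc 21  |  →21  ↓7
  @2  [0,1]  acc 29  |  →29  ↓8
  @3  [0,0]  acc 0  |  →0  ↓0
  @3  [0,1]  acc 25  |  →25  ↓4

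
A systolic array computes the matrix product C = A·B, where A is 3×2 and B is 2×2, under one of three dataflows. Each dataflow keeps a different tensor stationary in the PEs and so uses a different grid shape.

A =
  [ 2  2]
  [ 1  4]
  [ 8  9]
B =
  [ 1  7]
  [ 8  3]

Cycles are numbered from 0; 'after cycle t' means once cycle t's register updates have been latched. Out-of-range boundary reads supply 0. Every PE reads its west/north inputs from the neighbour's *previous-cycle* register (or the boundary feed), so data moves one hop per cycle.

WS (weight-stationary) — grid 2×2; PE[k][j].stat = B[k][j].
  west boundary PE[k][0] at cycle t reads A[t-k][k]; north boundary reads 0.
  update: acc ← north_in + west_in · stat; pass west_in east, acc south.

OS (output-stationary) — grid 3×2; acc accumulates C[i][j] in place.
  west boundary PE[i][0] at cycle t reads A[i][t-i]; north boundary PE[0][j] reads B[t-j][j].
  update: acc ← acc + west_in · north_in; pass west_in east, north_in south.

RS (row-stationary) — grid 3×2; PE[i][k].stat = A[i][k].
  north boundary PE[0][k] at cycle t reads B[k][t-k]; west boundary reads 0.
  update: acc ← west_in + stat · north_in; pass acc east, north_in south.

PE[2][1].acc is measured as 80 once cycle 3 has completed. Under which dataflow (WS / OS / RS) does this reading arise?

dataflow = RS

WS (2×2): PE[2][1] does not exist.
OS [3×2] PE[2][1] across cycles:
  after 0 — PE[2][1] acc=0, pass-E 0, pass-S 0
  after 1 — PE[2][1] acc=0, pass-E 0, pass-S 0
  after 2 — PE[2][1] acc=0, pass-E 0, pass-S 0
  after 3 — PE[2][1] acc=56, pass-E 8, pass-S 7
RS [3×2] PE[2][1] across cycles:
  after 0 — PE[2][1] acc=0, pass-E 0, pass-S 0
  after 1 — PE[2][1] acc=0, pass-E 0, pass-S 0
  after 2 — PE[2][1] acc=0, pass-E 0, pass-S 0
  after 3 — PE[2][1] acc=80, pass-E 80, pass-S 8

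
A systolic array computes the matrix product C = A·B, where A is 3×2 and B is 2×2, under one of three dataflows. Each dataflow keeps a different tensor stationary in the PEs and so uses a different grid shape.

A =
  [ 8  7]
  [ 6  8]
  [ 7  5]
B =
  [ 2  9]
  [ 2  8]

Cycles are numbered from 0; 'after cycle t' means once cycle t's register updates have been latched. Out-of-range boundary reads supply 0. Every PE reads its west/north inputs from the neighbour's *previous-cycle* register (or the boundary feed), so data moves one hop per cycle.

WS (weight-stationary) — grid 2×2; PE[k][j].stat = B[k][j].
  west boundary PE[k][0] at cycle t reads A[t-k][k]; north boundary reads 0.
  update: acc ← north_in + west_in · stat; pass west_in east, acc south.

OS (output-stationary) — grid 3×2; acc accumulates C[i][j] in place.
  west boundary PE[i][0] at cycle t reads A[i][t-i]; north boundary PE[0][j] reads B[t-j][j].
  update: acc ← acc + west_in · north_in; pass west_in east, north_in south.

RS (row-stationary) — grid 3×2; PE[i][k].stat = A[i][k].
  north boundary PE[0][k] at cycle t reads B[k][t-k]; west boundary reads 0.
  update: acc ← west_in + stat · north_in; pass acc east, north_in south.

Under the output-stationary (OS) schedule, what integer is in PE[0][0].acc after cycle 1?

Tracing OS — 3×2 array, target PE[0][0]:
  t=0 PE[0][0]: acc=16 h=8 v=2
  t=1 PE[0][0]: acc=30 h=7 v=2

PE[0][0].acc = 30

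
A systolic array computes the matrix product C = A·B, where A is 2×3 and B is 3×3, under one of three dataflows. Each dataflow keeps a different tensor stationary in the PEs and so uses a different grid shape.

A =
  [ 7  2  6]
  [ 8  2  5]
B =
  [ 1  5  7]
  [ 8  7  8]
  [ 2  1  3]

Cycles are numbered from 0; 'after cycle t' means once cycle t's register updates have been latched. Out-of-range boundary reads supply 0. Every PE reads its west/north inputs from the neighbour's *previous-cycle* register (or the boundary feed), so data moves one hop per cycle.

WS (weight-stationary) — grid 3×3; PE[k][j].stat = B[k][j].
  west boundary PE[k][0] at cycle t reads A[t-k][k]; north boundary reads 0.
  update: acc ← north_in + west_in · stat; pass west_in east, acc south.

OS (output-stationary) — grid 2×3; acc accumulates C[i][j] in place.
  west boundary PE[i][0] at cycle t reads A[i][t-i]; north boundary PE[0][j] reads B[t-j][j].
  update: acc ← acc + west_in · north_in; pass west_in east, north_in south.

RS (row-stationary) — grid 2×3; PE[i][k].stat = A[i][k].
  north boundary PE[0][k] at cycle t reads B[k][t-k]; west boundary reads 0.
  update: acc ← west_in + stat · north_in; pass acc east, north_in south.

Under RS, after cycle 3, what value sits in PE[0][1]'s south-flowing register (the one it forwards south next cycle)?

RS 2×3: PE[0][1] cycle-by-cycle (with neighbour feeds):
  c0 r0c0: 7 / 7 / 1
  c0 r0c1: 0 / 0 / 0
  c1 r0c0: 35 / 35 / 5
  c1 r0c1: 23 / 23 / 8
  c2 r0c0: 49 / 49 / 7
  c2 r0c1: 49 / 49 / 7
  c3 r0c0: 0 / 0 / 0
  c3 r0c1: 65 / 65 / 8

register = 8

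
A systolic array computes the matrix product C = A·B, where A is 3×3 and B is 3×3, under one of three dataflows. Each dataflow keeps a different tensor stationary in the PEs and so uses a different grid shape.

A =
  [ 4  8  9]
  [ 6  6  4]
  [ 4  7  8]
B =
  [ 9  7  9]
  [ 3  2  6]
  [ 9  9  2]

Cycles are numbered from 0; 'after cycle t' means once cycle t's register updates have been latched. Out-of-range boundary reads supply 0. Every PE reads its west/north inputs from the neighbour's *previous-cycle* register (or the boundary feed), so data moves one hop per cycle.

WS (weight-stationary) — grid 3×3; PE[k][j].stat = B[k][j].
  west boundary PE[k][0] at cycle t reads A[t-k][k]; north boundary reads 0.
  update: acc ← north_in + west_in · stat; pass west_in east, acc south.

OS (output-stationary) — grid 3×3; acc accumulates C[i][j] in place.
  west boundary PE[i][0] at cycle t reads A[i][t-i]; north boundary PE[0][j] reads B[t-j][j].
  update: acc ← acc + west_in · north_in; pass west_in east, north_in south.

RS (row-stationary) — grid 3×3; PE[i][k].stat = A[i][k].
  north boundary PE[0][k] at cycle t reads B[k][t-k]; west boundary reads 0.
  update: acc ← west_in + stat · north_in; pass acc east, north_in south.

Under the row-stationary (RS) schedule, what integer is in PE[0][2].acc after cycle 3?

PE[0][2].acc = 125

RS 3×3: PE[0][2] cycle-by-cycle (with neighbour feeds):
  0: (0,1).acc=0  regs=<0,0>
  0: (0,2).acc=0  regs=<0,0>
  1: (0,1).acc=60  regs=<60,3>
  1: (0,2).acc=0  regs=<0,0>
  2: (0,1).acc=44  regs=<44,2>
  2: (0,2).acc=141  regs=<141,9>
  3: (0,1).acc=84  regs=<84,6>
  3: (0,2).acc=125  regs=<125,9>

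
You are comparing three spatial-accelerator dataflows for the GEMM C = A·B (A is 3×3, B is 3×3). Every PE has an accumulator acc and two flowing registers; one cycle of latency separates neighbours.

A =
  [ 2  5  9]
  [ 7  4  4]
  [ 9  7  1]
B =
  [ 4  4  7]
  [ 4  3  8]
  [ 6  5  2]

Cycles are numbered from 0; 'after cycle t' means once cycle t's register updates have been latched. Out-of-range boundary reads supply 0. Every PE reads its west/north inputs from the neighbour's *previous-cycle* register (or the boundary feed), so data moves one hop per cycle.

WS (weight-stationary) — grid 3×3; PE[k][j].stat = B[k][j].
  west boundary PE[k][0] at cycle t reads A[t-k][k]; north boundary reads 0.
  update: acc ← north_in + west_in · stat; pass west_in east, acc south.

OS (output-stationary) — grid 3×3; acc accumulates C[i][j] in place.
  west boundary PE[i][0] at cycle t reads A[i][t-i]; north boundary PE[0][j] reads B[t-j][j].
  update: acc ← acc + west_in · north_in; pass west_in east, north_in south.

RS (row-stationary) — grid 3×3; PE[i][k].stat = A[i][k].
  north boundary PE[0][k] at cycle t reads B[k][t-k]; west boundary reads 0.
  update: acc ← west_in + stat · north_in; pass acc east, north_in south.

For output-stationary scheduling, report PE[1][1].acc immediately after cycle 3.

Tracing OS — 3×3 array, target PE[1][1]:
  0: (0,1).acc=0  regs=<0,0>
  0: (1,0).acc=0  regs=<0,0>
  0: (1,1).acc=0  regs=<0,0>
  1: (0,1).acc=8  regs=<2,4>
  1: (1,0).acc=28  regs=<7,4>
  1: (1,1).acc=0  regs=<0,0>
  2: (0,1).acc=23  regs=<5,3>
  2: (1,0).acc=44  regs=<4,4>
  2: (1,1).acc=28  regs=<7,4>
  3: (0,1).acc=68  regs=<9,5>
  3: (1,0).acc=68  regs=<4,6>
  3: (1,1).acc=40  regs=<4,3>

PE[1][1].acc = 40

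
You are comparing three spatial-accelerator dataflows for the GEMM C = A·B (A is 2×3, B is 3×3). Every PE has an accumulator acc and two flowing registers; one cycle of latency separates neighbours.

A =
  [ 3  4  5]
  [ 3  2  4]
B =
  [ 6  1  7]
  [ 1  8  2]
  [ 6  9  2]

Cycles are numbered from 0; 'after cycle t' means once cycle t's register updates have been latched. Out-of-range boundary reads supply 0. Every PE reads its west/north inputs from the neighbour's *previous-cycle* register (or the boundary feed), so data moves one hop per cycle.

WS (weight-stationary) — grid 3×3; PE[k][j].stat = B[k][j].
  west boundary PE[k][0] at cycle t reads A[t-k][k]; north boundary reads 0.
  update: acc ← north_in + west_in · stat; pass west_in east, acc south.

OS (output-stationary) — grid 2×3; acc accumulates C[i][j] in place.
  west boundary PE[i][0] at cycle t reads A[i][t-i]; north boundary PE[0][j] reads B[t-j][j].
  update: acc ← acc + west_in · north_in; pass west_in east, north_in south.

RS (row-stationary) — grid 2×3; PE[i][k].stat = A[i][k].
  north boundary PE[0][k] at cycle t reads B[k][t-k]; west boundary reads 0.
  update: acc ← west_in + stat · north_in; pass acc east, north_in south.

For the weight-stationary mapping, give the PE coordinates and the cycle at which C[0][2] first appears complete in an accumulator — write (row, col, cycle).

(row, col, cycle) = (2, 2, 4)

WS: C[0][2] accumulates in PE[2][2]:
  after 0 — PE[2][2] acc=0, pass-E 0, pass-S 0
  after 1 — PE[2][2] acc=0, pass-E 0, pass-S 0
  after 2 — PE[2][2] acc=0, pass-E 0, pass-S 0
  after 3 — PE[2][2] acc=0, pass-E 0, pass-S 0
  after 4 — PE[2][2] acc=39, pass-E 5, pass-S 39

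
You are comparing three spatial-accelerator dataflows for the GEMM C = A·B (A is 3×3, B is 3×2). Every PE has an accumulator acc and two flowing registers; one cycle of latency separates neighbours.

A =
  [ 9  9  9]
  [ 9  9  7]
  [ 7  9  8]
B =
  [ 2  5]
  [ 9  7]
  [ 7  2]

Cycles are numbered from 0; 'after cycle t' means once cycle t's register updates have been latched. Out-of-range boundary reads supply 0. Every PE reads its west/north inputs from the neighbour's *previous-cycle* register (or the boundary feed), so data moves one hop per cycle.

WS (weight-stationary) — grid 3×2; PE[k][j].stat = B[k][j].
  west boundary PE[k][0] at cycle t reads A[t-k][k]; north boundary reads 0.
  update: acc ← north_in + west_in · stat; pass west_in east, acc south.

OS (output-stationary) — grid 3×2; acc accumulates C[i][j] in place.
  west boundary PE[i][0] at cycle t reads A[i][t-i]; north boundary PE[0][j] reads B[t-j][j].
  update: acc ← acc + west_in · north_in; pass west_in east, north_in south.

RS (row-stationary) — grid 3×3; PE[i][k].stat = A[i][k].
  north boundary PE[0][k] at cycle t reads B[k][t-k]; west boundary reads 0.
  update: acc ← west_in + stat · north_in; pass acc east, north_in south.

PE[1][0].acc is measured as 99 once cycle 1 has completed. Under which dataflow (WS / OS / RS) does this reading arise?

WS [3×2] PE[1][0] across cycles:
  after 0 — PE[1][0] acc=0, pass-E 0, pass-S 0
  after 1 — PE[1][0] acc=99, pass-E 9, pass-S 99
OS [3×2] PE[1][0] across cycles:
  after 0 — PE[1][0] acc=0, pass-E 0, pass-S 0
  after 1 — PE[1][0] acc=18, pass-E 9, pass-S 2
RS [3×3] PE[1][0] across cycles:
  after 0 — PE[1][0] acc=0, pass-E 0, pass-S 0
  after 1 — PE[1][0] acc=18, pass-E 18, pass-S 2

dataflow = WS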